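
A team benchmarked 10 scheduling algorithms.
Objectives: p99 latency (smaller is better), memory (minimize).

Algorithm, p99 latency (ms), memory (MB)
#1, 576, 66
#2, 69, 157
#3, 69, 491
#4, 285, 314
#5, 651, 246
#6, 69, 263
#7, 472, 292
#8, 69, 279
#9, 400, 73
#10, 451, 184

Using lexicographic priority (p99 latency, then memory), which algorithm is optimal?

First minimize p99 latency: best is 69, kept {#2, #3, #6, #8}.
Then minimize memory: best is 157, kept {#2}.

#2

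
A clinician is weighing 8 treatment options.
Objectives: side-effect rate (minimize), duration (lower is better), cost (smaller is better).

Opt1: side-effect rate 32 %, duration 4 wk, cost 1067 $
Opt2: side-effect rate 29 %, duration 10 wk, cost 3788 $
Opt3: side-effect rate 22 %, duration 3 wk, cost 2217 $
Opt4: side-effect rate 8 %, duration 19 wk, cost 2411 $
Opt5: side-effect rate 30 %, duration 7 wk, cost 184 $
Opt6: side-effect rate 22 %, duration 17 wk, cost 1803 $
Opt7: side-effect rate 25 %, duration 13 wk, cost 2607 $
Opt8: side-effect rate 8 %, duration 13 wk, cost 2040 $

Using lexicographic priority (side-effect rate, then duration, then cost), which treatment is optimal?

First minimize side-effect rate: best is 8, kept {Opt4, Opt8}.
Then minimize duration: best is 13, kept {Opt8}.

Opt8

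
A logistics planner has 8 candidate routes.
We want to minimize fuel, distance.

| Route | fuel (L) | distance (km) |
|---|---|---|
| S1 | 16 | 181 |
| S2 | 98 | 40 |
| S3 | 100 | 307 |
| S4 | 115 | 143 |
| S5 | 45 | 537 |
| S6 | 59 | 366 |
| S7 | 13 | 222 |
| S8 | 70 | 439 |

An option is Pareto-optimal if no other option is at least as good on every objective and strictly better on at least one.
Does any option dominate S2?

No

S1: worse on distance (181 vs 40).
S3: worse on fuel (100 vs 98).
S4: worse on fuel (115 vs 98).
S5: worse on distance (537 vs 40).
S6: worse on distance (366 vs 40).
S7: worse on distance (222 vs 40).
S8: worse on distance (439 vs 40).
No option is at least as good as S2 on every objective and strictly better on one.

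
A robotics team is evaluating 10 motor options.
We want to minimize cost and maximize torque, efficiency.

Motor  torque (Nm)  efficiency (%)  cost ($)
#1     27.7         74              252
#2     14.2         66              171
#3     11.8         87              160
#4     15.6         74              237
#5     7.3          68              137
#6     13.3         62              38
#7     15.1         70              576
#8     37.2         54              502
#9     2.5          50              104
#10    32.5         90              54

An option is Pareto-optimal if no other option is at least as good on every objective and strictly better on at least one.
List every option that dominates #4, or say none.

#10: torque 32.5≥15.6, efficiency 90≥74, cost 54≤237 — dominates #4.
Others (#1, #2, #3, #5, #6, #7, #8, #9) are each worse than #4 on at least one objective.

#10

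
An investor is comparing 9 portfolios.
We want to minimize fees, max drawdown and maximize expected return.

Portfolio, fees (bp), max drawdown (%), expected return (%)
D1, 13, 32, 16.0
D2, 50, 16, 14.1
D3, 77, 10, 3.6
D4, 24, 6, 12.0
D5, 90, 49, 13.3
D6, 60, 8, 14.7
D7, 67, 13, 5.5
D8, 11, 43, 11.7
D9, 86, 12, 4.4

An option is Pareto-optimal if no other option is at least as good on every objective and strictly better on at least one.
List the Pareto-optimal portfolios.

D1, D2, D4, D6, D8

D1: not dominated (best expected return).
D2: not dominated.
D3: dominated by D4 (fees 24≤77, max drawdown 6≤10, expected return 12.0≥3.6).
D4: not dominated (best max drawdown).
D5: dominated by D1 (fees 13≤90, max drawdown 32≤49, expected return 16.0≥13.3).
D6: not dominated.
D7: dominated by D4 (fees 24≤67, max drawdown 6≤13, expected return 12.0≥5.5).
D8: not dominated (best fees).
D9: dominated by D4 (fees 24≤86, max drawdown 6≤12, expected return 12.0≥4.4).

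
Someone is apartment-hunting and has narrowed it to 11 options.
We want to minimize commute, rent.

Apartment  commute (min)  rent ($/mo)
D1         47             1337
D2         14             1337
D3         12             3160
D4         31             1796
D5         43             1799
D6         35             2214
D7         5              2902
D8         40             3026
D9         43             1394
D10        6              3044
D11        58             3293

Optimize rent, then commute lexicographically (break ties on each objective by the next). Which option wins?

D2

First minimize rent: best is 1337, kept {D1, D2}.
Then minimize commute: best is 14, kept {D2}.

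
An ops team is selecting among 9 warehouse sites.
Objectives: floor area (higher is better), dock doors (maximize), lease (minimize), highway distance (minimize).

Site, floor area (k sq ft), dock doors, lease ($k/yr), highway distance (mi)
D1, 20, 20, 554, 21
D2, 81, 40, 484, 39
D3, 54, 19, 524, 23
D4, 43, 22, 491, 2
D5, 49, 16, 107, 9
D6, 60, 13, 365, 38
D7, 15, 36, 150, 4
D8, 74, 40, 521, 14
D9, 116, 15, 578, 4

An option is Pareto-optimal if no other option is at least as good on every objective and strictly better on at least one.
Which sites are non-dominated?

D2, D4, D5, D6, D7, D8, D9

D1: dominated by D4 (floor area 43≥20, dock doors 22≥20, lease 491≤554, highway distance 2≤21).
D2: not dominated.
D3: dominated by D8 (floor area 74≥54, dock doors 40≥19, lease 521≤524, highway distance 14≤23).
D4: not dominated (best highway distance).
D5: not dominated (best lease).
D6: not dominated.
D7: not dominated.
D8: not dominated.
D9: not dominated (best floor area).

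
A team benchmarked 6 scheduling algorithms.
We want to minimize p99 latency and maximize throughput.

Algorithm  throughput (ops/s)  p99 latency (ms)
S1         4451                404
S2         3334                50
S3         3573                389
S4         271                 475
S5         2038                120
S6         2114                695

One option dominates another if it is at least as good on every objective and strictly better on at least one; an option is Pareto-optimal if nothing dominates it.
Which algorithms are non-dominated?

S1: not dominated (best throughput).
S2: not dominated (best p99 latency).
S3: not dominated.
S4: dominated by S1 (throughput 4451≥271, p99 latency 404≤475).
S5: dominated by S2 (throughput 3334≥2038, p99 latency 50≤120).
S6: dominated by S1 (throughput 4451≥2114, p99 latency 404≤695).

S1, S2, S3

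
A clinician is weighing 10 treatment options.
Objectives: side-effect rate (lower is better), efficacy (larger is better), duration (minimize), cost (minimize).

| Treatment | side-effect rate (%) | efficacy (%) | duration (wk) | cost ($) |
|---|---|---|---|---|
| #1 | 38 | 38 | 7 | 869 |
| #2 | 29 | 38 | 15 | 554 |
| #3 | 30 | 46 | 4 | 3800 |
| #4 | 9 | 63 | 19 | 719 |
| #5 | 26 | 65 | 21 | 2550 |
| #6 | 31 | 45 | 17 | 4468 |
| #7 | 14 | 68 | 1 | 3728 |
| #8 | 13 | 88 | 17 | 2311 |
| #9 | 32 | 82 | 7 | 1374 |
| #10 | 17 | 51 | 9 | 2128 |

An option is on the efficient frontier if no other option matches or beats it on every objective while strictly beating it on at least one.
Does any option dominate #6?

#3 vs #6: side-effect rate 30≤31, efficacy 46≥45, duration 4≤17, cost 3800≤4468 — #3 is at least as good on every objective and strictly better on at least one, so #3 dominates #6.

Yes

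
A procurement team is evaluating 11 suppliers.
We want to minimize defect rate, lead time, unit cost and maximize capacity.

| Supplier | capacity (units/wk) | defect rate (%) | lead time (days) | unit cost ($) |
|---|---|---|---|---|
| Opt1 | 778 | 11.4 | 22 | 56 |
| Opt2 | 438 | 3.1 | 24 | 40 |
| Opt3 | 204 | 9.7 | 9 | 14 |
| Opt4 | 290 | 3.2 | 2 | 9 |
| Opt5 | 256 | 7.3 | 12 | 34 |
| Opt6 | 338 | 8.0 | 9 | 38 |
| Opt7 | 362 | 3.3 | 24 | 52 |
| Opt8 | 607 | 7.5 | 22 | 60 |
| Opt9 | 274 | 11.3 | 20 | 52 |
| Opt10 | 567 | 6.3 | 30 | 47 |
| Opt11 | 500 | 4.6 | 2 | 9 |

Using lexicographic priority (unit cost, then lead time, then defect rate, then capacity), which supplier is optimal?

First minimize unit cost: best is 9, kept {Opt4, Opt11}.
Then minimize lead time: best is 2, kept {Opt4, Opt11}.
Then minimize defect rate: best is 3.2, kept {Opt4}.

Opt4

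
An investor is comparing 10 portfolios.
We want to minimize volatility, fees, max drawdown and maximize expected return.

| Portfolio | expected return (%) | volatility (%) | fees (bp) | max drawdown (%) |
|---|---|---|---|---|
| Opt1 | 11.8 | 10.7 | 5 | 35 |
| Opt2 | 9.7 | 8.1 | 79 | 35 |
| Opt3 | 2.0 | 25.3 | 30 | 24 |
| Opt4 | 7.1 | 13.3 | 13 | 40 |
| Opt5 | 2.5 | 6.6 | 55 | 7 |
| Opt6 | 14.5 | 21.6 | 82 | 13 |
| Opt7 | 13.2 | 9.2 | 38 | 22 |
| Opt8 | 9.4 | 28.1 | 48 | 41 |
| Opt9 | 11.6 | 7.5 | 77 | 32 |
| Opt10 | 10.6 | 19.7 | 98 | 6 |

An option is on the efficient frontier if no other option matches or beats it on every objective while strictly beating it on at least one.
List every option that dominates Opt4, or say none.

Opt1

Opt1: expected return 11.8≥7.1, volatility 10.7≤13.3, fees 5≤13, max drawdown 35≤40 — dominates Opt4.
Others (Opt2, Opt3, Opt5, Opt6, Opt7, Opt8, Opt9, Opt10) are each worse than Opt4 on at least one objective.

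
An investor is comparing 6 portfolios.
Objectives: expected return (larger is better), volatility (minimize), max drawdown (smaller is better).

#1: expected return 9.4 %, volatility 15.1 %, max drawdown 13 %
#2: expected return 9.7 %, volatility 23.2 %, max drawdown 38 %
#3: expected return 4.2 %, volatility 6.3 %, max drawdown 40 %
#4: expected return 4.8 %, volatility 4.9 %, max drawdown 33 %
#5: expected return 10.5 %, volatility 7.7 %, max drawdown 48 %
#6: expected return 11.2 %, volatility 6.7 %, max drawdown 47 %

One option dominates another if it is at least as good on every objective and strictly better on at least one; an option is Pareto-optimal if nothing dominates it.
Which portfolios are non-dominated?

#1, #2, #4, #6

#1: not dominated (best max drawdown).
#2: not dominated.
#3: dominated by #4 (expected return 4.8≥4.2, volatility 4.9≤6.3, max drawdown 33≤40).
#4: not dominated (best volatility).
#5: dominated by #6 (expected return 11.2≥10.5, volatility 6.7≤7.7, max drawdown 47≤48).
#6: not dominated (best expected return).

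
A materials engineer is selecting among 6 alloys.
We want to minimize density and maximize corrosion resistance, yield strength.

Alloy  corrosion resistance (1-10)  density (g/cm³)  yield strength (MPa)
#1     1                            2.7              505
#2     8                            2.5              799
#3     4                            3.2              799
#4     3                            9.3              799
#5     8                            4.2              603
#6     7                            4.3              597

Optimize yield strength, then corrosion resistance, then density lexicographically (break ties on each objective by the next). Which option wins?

First maximize yield strength: best is 799, kept {#2, #3, #4}.
Then maximize corrosion resistance: best is 8, kept {#2}.

#2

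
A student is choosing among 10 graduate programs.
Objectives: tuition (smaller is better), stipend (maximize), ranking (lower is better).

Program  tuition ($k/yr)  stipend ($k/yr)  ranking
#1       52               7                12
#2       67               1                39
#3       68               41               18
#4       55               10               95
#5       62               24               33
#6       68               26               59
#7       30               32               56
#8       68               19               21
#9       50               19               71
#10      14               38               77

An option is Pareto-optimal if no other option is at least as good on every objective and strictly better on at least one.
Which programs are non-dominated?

#1, #3, #5, #7, #10

#1: not dominated (best ranking).
#2: dominated by #1 (tuition 52≤67, stipend 7≥1, ranking 12≤39).
#3: not dominated (best stipend).
#4: dominated by #7 (tuition 30≤55, stipend 32≥10, ranking 56≤95).
#5: not dominated.
#6: dominated by #3 (tuition 68≤68, stipend 41≥26, ranking 18≤59).
#7: not dominated.
#8: dominated by #3 (tuition 68≤68, stipend 41≥19, ranking 18≤21).
#9: dominated by #7 (tuition 30≤50, stipend 32≥19, ranking 56≤71).
#10: not dominated (best tuition).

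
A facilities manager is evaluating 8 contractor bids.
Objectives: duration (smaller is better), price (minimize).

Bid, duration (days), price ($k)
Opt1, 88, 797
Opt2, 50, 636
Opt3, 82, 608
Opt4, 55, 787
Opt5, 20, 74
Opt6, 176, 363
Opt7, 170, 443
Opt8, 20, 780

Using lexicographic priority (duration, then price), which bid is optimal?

First minimize duration: best is 20, kept {Opt5, Opt8}.
Then minimize price: best is 74, kept {Opt5}.

Opt5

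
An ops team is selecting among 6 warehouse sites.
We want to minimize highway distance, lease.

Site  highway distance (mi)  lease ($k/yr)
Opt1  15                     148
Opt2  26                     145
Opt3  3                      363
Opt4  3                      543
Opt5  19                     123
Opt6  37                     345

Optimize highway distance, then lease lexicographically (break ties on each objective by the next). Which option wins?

Opt3

First minimize highway distance: best is 3, kept {Opt3, Opt4}.
Then minimize lease: best is 363, kept {Opt3}.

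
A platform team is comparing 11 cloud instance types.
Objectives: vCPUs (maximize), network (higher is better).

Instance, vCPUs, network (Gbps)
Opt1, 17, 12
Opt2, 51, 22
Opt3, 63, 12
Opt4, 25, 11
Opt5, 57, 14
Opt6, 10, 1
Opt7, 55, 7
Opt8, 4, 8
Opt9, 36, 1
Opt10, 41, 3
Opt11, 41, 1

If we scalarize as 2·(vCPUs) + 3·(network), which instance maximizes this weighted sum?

Opt1: 2·17 + 3·12 = 70
Opt2: 2·51 + 3·22 = 168
Opt3: 2·63 + 3·12 = 162
Opt4: 2·25 + 3·11 = 83
Opt5: 2·57 + 3·14 = 156
Opt6: 2·10 + 3·1 = 23
Opt7: 2·55 + 3·7 = 131
Opt8: 2·4 + 3·8 = 32
Opt9: 2·36 + 3·1 = 75
Opt10: 2·41 + 3·3 = 91
Opt11: 2·41 + 3·1 = 85
Highest: Opt2 at 168.

Opt2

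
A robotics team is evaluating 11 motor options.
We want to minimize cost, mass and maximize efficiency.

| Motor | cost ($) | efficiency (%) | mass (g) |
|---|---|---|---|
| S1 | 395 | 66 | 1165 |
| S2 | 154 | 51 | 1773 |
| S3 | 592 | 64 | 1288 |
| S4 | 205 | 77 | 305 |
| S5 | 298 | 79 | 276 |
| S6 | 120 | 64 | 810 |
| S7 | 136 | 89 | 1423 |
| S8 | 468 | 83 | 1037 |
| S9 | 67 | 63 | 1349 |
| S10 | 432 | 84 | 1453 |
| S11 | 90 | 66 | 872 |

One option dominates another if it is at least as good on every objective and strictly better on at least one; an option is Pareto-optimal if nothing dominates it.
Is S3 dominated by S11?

Yes

S11 vs S3: cost 90≤592, efficiency 66≥64, mass 872≤1288 — S11 is at least as good on every objective with at least one strict improvement.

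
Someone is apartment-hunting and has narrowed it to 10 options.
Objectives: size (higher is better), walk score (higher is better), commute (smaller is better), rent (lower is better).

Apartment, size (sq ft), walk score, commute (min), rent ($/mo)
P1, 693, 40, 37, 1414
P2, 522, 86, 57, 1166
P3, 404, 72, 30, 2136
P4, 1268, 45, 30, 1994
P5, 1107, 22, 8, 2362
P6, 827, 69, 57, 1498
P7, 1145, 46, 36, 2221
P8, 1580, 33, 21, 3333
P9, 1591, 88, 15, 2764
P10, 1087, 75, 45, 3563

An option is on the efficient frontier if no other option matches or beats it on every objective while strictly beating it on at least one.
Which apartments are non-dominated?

P1, P2, P3, P4, P5, P6, P7, P9

P1: not dominated.
P2: not dominated (best rent).
P3: not dominated.
P4: not dominated.
P5: not dominated (best commute).
P6: not dominated.
P7: not dominated.
P8: dominated by P9 (size 1591≥1580, walk score 88≥33, commute 15≤21, rent 2764≤3333).
P9: not dominated (best size).
P10: dominated by P9 (size 1591≥1087, walk score 88≥75, commute 15≤45, rent 2764≤3563).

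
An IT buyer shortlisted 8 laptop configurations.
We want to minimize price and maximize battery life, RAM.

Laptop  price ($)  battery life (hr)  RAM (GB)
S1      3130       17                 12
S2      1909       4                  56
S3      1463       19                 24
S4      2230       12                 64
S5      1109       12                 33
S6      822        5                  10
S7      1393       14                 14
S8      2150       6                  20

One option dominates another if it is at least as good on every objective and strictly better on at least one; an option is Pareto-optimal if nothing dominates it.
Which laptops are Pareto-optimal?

S1: dominated by S3 (price 1463≤3130, battery life 19≥17, RAM 24≥12).
S2: not dominated.
S3: not dominated (best battery life).
S4: not dominated (best RAM).
S5: not dominated.
S6: not dominated (best price).
S7: not dominated.
S8: dominated by S3 (price 1463≤2150, battery life 19≥6, RAM 24≥20).

S2, S3, S4, S5, S6, S7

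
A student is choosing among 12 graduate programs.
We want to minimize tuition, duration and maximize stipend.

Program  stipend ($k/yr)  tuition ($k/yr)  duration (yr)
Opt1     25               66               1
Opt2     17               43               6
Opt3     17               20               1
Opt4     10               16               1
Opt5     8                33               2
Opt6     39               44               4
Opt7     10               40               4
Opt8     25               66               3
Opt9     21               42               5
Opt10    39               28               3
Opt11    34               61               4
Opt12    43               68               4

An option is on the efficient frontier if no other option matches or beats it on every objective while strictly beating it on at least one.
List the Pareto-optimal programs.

Opt1: not dominated.
Opt2: dominated by Opt3 (stipend 17≥17, tuition 20≤43, duration 1≤6).
Opt3: not dominated.
Opt4: not dominated (best tuition).
Opt5: dominated by Opt3 (stipend 17≥8, tuition 20≤33, duration 1≤2).
Opt6: dominated by Opt10 (stipend 39≥39, tuition 28≤44, duration 3≤4).
Opt7: dominated by Opt3 (stipend 17≥10, tuition 20≤40, duration 1≤4).
Opt8: dominated by Opt1 (stipend 25≥25, tuition 66≤66, duration 1≤3).
Opt9: dominated by Opt10 (stipend 39≥21, tuition 28≤42, duration 3≤5).
Opt10: not dominated.
Opt11: dominated by Opt6 (stipend 39≥34, tuition 44≤61, duration 4≤4).
Opt12: not dominated (best stipend).

Opt1, Opt3, Opt4, Opt10, Opt12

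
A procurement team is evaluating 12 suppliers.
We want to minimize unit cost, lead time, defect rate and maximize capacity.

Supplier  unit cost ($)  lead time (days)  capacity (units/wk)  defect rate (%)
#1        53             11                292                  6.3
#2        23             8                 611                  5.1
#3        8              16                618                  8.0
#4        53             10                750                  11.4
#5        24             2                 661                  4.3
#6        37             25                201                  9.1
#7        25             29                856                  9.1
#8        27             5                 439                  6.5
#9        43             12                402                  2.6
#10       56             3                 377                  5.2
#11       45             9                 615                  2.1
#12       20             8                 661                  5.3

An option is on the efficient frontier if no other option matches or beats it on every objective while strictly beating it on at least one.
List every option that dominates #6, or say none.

#2: unit cost 23≤37, lead time 8≤25, capacity 611≥201, defect rate 5.1≤9.1 — dominates #6.
#3: unit cost 8≤37, lead time 16≤25, capacity 618≥201, defect rate 8.0≤9.1 — dominates #6.
#5: unit cost 24≤37, lead time 2≤25, capacity 661≥201, defect rate 4.3≤9.1 — dominates #6.
#8: unit cost 27≤37, lead time 5≤25, capacity 439≥201, defect rate 6.5≤9.1 — dominates #6.
#12: unit cost 20≤37, lead time 8≤25, capacity 661≥201, defect rate 5.3≤9.1 — dominates #6.
Others (#1, #4, #7, #9, #10, #11) are each worse than #6 on at least one objective.

#2, #3, #5, #8, #12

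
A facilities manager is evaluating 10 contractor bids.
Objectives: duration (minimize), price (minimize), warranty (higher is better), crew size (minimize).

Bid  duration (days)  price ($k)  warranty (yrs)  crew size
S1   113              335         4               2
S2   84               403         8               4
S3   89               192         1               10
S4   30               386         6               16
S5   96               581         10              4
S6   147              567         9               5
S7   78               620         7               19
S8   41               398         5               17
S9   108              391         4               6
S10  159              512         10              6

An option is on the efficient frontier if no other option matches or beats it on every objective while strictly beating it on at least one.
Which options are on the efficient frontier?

S1, S2, S3, S4, S5, S6, S7, S9, S10

S1: not dominated (best crew size).
S2: not dominated.
S3: not dominated (best price).
S4: not dominated (best duration).
S5: not dominated.
S6: not dominated.
S7: not dominated.
S8: dominated by S4 (duration 30≤41, price 386≤398, warranty 6≥5, crew size 16≤17).
S9: not dominated.
S10: not dominated.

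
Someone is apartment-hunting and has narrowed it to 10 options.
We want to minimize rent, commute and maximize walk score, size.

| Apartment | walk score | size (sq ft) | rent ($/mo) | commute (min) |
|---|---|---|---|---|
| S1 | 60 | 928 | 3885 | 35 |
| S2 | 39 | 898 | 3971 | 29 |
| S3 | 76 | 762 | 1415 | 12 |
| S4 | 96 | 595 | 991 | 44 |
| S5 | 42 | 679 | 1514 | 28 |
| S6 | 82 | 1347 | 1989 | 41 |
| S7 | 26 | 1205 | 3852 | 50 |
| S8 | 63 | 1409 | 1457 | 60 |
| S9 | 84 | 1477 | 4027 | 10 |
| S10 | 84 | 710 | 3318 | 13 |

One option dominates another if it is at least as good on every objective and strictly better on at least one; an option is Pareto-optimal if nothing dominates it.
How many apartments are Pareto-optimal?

S1: not dominated.
S2: not dominated.
S3: not dominated.
S4: not dominated (best walk score).
S5: dominated by S3 (walk score 76≥42, size 762≥679, rent 1415≤1514, commute 12≤28).
S6: not dominated.
S7: dominated by S6 (walk score 82≥26, size 1347≥1205, rent 1989≤3852, commute 41≤50).
S8: not dominated.
S9: not dominated (best size).
S10: not dominated.
Pareto-optimal: S1, S2, S3, S4, S6, S8, S9, S10 → 8.

8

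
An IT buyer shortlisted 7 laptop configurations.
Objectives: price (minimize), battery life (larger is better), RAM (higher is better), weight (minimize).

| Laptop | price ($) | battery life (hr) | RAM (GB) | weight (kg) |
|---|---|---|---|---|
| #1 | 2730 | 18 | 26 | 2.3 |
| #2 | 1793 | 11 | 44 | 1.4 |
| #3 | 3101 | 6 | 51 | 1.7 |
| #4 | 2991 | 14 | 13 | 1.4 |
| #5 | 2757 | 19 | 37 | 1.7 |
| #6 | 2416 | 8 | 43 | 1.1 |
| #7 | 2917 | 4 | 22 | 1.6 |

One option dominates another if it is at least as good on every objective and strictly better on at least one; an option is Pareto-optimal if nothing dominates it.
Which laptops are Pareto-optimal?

#1, #2, #3, #4, #5, #6

#1: not dominated.
#2: not dominated (best price).
#3: not dominated (best RAM).
#4: not dominated.
#5: not dominated (best battery life).
#6: not dominated (best weight).
#7: dominated by #2 (price 1793≤2917, battery life 11≥4, RAM 44≥22, weight 1.4≤1.6).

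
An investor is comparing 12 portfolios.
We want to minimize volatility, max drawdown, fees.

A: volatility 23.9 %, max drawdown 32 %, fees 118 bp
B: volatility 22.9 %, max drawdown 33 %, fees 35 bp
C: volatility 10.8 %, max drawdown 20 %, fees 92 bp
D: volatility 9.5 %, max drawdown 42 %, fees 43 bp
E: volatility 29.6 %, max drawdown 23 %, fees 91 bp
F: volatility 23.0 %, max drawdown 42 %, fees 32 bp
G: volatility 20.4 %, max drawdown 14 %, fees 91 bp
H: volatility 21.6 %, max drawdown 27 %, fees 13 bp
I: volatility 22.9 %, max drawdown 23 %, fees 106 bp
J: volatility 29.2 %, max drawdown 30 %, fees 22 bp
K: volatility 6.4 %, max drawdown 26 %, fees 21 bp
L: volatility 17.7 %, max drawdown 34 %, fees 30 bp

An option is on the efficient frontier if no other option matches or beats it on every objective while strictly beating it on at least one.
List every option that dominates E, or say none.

G: volatility 20.4≤29.6, max drawdown 14≤23, fees 91≤91 — dominates E.
Others (A, B, C, D, F, H, I, J, K, L) are each worse than E on at least one objective.

G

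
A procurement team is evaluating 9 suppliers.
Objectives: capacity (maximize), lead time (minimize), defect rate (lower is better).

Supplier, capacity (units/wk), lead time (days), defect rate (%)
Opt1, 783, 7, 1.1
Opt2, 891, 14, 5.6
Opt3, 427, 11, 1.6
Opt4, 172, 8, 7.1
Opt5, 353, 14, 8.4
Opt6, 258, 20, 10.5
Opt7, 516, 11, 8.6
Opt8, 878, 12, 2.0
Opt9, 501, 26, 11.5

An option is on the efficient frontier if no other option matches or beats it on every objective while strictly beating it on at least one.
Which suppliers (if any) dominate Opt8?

none

Opt1: worse on capacity (783 vs 878).
Opt2: worse on lead time (14 vs 12).
Opt3: worse on capacity (427 vs 878).
Opt4: worse on capacity (172 vs 878).
Opt5: worse on capacity (353 vs 878).
Opt6: worse on capacity (258 vs 878).
Opt7: worse on capacity (516 vs 878).
Opt9: worse on capacity (501 vs 878).
No option dominates Opt8.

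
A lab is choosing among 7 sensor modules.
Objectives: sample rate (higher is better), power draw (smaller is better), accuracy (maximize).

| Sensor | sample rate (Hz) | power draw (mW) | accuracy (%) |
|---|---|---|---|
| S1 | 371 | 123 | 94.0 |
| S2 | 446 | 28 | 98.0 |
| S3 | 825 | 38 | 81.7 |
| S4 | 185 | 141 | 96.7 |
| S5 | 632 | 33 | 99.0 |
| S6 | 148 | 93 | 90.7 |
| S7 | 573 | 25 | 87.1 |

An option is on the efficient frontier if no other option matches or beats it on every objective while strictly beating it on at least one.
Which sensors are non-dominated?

S1: dominated by S2 (sample rate 446≥371, power draw 28≤123, accuracy 98.0≥94.0).
S2: not dominated.
S3: not dominated (best sample rate).
S4: dominated by S2 (sample rate 446≥185, power draw 28≤141, accuracy 98.0≥96.7).
S5: not dominated (best accuracy).
S6: dominated by S2 (sample rate 446≥148, power draw 28≤93, accuracy 98.0≥90.7).
S7: not dominated (best power draw).

S2, S3, S5, S7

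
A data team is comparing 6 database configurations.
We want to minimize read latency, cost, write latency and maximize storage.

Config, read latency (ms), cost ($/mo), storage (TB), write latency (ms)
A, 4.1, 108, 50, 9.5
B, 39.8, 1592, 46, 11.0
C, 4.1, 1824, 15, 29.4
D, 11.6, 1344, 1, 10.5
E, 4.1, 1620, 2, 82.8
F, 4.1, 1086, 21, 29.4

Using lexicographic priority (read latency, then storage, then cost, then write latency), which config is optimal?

A

First minimize read latency: best is 4.1, kept {A, C, E, F}.
Then maximize storage: best is 50, kept {A}.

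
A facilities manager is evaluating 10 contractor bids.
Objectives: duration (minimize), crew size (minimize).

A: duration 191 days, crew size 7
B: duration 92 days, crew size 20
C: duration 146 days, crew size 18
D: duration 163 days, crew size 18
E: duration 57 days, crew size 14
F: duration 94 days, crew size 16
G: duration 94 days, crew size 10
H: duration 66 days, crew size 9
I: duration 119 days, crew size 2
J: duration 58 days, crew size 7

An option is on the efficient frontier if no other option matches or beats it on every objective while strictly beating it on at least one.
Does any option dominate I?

No

A: worse on duration (191 vs 119).
B: worse on crew size (20 vs 2).
C: worse on duration (146 vs 119).
D: worse on duration (163 vs 119).
E: worse on crew size (14 vs 2).
F: worse on crew size (16 vs 2).
G: worse on crew size (10 vs 2).
H: worse on crew size (9 vs 2).
J: worse on crew size (7 vs 2).
No option is at least as good as I on every objective and strictly better on one.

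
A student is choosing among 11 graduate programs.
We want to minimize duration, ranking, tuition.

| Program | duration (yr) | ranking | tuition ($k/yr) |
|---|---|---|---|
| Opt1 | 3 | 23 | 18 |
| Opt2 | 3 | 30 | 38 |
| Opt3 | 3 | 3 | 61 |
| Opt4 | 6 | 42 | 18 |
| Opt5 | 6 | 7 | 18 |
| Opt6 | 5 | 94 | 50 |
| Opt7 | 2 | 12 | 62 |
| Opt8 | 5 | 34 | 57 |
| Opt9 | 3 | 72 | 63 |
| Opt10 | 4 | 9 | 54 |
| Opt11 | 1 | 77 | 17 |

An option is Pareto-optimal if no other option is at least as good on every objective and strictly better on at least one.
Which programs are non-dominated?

Opt1: not dominated.
Opt2: dominated by Opt1 (duration 3≤3, ranking 23≤30, tuition 18≤38).
Opt3: not dominated (best ranking).
Opt4: dominated by Opt1 (duration 3≤6, ranking 23≤42, tuition 18≤18).
Opt5: not dominated.
Opt6: dominated by Opt1 (duration 3≤5, ranking 23≤94, tuition 18≤50).
Opt7: not dominated.
Opt8: dominated by Opt1 (duration 3≤5, ranking 23≤34, tuition 18≤57).
Opt9: dominated by Opt1 (duration 3≤3, ranking 23≤72, tuition 18≤63).
Opt10: not dominated.
Opt11: not dominated (best duration).

Opt1, Opt3, Opt5, Opt7, Opt10, Opt11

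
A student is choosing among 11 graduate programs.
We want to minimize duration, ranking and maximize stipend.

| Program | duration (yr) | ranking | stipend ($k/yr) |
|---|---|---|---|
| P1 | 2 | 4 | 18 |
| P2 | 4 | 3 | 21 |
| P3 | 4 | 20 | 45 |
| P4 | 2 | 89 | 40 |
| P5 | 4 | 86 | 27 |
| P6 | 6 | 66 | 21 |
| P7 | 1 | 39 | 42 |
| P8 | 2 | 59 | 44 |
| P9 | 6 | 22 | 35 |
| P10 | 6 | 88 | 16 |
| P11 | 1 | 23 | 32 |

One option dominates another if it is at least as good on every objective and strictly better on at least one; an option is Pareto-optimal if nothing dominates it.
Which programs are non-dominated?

P1: not dominated.
P2: not dominated (best ranking).
P3: not dominated (best stipend).
P4: dominated by P7 (duration 1≤2, ranking 39≤89, stipend 42≥40).
P5: dominated by P3 (duration 4≤4, ranking 20≤86, stipend 45≥27).
P6: dominated by P2 (duration 4≤6, ranking 3≤66, stipend 21≥21).
P7: not dominated.
P8: not dominated.
P9: dominated by P3 (duration 4≤6, ranking 20≤22, stipend 45≥35).
P10: dominated by P1 (duration 2≤6, ranking 4≤88, stipend 18≥16).
P11: not dominated.

P1, P2, P3, P7, P8, P11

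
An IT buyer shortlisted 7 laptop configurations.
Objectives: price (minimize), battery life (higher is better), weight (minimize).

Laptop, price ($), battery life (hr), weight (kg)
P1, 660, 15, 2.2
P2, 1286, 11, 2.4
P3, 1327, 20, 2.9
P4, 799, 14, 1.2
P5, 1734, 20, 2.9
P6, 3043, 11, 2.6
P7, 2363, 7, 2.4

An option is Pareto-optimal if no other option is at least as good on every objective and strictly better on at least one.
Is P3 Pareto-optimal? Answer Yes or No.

Yes

P1: worse on battery life (15 vs 20).
P2: worse on battery life (11 vs 20).
P4: worse on battery life (14 vs 20).
P5: worse on price (1734 vs 1327).
P6: worse on price (3043 vs 1327).
P7: worse on price (2363 vs 1327).
No option is at least as good as P3 on every objective and strictly better on one.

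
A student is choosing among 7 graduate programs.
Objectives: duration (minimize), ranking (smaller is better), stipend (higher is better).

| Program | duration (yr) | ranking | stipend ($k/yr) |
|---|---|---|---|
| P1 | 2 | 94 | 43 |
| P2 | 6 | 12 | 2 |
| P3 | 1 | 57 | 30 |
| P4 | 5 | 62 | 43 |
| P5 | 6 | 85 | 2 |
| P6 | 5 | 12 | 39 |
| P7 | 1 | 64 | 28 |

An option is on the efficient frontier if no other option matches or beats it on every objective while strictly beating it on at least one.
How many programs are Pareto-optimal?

4

P1: not dominated.
P2: dominated by P6 (duration 5≤6, ranking 12≤12, stipend 39≥2).
P3: not dominated.
P4: not dominated.
P5: dominated by P2 (duration 6≤6, ranking 12≤85, stipend 2≥2).
P6: not dominated.
P7: dominated by P3 (duration 1≤1, ranking 57≤64, stipend 30≥28).
Pareto-optimal: P1, P3, P4, P6 → 4.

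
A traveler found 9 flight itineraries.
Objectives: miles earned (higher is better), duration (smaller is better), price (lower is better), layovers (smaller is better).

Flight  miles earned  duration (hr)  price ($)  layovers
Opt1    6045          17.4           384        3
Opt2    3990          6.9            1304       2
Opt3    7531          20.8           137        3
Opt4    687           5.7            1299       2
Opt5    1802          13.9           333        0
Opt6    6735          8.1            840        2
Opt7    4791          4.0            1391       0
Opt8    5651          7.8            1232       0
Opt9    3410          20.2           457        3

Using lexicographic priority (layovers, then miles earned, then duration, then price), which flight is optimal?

First minimize layovers: best is 0, kept {Opt5, Opt7, Opt8}.
Then maximize miles earned: best is 5651, kept {Opt8}.

Opt8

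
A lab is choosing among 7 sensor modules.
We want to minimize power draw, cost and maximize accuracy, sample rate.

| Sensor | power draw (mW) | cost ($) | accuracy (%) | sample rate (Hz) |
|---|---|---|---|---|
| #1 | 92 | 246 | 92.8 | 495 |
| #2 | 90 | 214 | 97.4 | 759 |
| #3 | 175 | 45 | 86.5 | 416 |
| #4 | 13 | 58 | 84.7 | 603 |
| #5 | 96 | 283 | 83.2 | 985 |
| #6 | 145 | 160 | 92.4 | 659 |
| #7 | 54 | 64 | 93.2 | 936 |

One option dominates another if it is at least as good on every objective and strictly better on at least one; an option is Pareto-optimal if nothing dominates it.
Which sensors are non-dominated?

#1: dominated by #2 (power draw 90≤92, cost 214≤246, accuracy 97.4≥92.8, sample rate 759≥495).
#2: not dominated (best accuracy).
#3: not dominated (best cost).
#4: not dominated (best power draw).
#5: not dominated (best sample rate).
#6: dominated by #7 (power draw 54≤145, cost 64≤160, accuracy 93.2≥92.4, sample rate 936≥659).
#7: not dominated.

#2, #3, #4, #5, #7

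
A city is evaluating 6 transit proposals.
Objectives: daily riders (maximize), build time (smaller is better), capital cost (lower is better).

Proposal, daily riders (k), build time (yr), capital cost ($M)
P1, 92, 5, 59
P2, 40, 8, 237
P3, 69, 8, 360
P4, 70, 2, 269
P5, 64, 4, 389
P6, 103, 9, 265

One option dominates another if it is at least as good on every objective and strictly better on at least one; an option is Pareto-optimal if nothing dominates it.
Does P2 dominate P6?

P2 vs P6: P2 is worse on daily riders (40 vs 103), so it does not dominate P6.

No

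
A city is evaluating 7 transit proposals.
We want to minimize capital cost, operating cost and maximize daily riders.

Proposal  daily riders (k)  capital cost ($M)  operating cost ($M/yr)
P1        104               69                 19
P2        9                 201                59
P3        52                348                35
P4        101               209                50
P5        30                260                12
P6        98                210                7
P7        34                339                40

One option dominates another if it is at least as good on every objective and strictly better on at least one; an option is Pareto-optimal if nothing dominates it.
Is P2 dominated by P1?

P1 vs P2: daily riders 104≥9, capital cost 69≤201, operating cost 19≤59 — P1 is at least as good on every objective with at least one strict improvement.

Yes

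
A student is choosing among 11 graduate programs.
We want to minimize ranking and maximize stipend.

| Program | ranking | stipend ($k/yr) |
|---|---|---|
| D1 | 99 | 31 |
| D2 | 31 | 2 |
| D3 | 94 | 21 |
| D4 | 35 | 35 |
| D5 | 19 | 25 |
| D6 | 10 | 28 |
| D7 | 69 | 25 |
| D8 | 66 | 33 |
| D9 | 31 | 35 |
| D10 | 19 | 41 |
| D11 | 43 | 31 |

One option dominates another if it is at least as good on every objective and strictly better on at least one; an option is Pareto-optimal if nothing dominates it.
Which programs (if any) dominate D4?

D9: ranking 31≤35, stipend 35≥35 — dominates D4.
D10: ranking 19≤35, stipend 41≥35 — dominates D4.
Others (D1, D2, D3, D5, D6, D7, D8, D11) are each worse than D4 on at least one objective.

D9, D10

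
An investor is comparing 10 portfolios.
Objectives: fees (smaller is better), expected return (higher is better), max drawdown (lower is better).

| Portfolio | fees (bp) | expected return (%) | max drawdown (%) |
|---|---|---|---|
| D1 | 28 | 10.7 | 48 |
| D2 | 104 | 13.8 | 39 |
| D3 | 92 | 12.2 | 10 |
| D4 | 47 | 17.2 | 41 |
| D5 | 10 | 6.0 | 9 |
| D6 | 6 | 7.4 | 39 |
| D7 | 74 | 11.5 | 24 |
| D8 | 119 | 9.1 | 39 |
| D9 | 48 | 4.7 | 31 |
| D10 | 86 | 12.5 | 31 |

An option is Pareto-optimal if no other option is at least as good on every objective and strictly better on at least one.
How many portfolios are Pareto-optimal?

8

D1: not dominated.
D2: not dominated.
D3: not dominated.
D4: not dominated (best expected return).
D5: not dominated (best max drawdown).
D6: not dominated (best fees).
D7: not dominated.
D8: dominated by D2 (fees 104≤119, expected return 13.8≥9.1, max drawdown 39≤39).
D9: dominated by D5 (fees 10≤48, expected return 6.0≥4.7, max drawdown 9≤31).
D10: not dominated.
Pareto-optimal: D1, D2, D3, D4, D5, D6, D7, D10 → 8.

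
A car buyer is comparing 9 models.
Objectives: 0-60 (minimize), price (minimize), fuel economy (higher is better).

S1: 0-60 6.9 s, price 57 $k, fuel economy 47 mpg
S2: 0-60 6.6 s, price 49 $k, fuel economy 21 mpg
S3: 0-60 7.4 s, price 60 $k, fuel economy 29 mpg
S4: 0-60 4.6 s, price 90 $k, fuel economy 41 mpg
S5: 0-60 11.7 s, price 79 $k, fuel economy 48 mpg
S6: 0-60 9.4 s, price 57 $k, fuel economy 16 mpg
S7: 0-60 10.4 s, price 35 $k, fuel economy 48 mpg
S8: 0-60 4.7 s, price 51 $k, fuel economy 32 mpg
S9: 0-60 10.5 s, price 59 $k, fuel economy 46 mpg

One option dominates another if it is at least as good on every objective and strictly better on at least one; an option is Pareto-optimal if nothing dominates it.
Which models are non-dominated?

S1, S2, S4, S7, S8

S1: not dominated.
S2: not dominated.
S3: dominated by S1 (0-60 6.9≤7.4, price 57≤60, fuel economy 47≥29).
S4: not dominated (best 0-60).
S5: dominated by S7 (0-60 10.4≤11.7, price 35≤79, fuel economy 48≥48).
S6: dominated by S1 (0-60 6.9≤9.4, price 57≤57, fuel economy 47≥16).
S7: not dominated (best price).
S8: not dominated.
S9: dominated by S1 (0-60 6.9≤10.5, price 57≤59, fuel economy 47≥46).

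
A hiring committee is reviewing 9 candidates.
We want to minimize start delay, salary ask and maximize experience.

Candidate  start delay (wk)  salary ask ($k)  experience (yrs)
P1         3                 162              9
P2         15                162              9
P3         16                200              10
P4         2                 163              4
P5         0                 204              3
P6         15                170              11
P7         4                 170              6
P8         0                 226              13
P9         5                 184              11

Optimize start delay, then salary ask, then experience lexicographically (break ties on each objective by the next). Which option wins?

P5

First minimize start delay: best is 0, kept {P5, P8}.
Then minimize salary ask: best is 204, kept {P5}.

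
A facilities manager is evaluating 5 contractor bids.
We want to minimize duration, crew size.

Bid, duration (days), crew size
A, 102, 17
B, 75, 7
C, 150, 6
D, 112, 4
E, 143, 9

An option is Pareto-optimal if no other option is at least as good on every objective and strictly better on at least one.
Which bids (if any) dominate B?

none

A: worse on duration (102 vs 75).
C: worse on duration (150 vs 75).
D: worse on duration (112 vs 75).
E: worse on duration (143 vs 75).
No option dominates B.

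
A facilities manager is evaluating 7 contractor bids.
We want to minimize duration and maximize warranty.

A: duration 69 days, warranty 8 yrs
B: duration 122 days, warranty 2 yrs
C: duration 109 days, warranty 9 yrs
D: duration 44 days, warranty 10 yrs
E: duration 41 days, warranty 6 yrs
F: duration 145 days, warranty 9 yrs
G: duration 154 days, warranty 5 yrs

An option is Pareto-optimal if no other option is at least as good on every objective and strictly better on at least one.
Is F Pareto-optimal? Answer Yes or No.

C vs F: duration 109≤145, warranty 9≥9 — C is at least as good on every objective and strictly better on at least one, so C dominates F.

No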